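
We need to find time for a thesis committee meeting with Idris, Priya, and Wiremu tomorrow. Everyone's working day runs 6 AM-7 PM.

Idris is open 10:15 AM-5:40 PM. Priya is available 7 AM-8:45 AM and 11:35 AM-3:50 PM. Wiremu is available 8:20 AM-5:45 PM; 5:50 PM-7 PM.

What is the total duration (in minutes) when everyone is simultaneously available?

255

Idris ∩ Priya: 11:35-15:50.
Idris ∩ Priya ∩ Wiremu: 11:35-15:50.
That's a single block of 255 minutes.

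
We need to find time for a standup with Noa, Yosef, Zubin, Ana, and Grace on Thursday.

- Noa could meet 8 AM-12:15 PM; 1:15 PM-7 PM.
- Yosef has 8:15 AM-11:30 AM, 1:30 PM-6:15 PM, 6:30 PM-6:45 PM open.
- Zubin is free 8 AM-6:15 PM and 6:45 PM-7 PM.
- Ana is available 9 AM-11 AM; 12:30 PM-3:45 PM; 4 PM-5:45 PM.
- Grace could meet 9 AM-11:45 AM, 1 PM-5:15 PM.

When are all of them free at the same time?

Noa ∩ Yosef: 08:15-11:30, 13:30-18:15, 18:30-18:45.
Noa ∩ Yosef ∩ Zubin: 08:15-11:30, 13:30-18:15.
Noa ∩ Yosef ∩ Zubin ∩ Ana: 09:00-11:00, 13:30-15:45, 16:00-17:45.
Noa ∩ Yosef ∩ Zubin ∩ Ana ∩ Grace: 09:00-11:00, 13:30-15:45, 16:00-17:15.
Those are the intersection windows.

09:00-11:00, 13:30-15:45, 16:00-17:15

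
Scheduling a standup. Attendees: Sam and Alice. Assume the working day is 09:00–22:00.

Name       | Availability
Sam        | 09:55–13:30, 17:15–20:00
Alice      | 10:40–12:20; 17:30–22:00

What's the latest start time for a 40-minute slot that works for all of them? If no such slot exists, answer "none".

Sam ∩ Alice: 10:40-12:20, 17:30-20:00.
The last common window of at least 40 minutes is 17:30-20:00; a 40-minute meeting can start as late as 19:20 and still end by 20:00.

19:20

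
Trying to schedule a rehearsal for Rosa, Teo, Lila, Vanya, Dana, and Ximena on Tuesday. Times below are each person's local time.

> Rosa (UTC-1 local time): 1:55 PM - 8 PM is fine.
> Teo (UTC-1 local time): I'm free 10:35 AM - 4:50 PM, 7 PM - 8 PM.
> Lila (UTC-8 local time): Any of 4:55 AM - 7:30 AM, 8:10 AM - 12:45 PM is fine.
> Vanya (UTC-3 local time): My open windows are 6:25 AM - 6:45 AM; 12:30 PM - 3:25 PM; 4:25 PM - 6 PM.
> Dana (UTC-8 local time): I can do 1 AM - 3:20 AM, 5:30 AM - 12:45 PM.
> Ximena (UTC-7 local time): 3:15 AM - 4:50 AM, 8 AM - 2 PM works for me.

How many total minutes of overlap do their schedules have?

145

Rosa in UTC: 14:55-21:00 (add 1h to convert from UTC-1).
Teo in UTC: 11:35-17:50, 20:00-21:00 (add 1h to convert from UTC-1).
Lila in UTC: 12:55-15:30, 16:10-20:45 (add 8h to convert from UTC-8).
Vanya in UTC: 09:25-09:45, 15:30-18:25, 19:25-21:00 (add 3h to convert from UTC-3).
Dana in UTC: 09:00-11:20, 13:30-20:45 (add 8h to convert from UTC-8).
Ximena in UTC: 10:15-11:50, 15:00-21:00 (add 7h to convert from UTC-7).
Rosa ∩ Teo: 14:55-17:50, 20:00-21:00.
Rosa ∩ Teo ∩ Lila: 14:55-15:30, 16:10-17:50, 20:00-20:45.
Rosa ∩ Teo ∩ Lila ∩ Vanya: 16:10-17:50, 20:00-20:45.
Rosa ∩ Teo ∩ Lila ∩ Vanya ∩ Dana: 16:10-17:50, 20:00-20:45.
Rosa ∩ Teo ∩ Lila ∩ Vanya ∩ Dana ∩ Ximena: 16:10-17:50, 20:00-20:45.
Summing the common windows: 100 + 45 = 145 minutes.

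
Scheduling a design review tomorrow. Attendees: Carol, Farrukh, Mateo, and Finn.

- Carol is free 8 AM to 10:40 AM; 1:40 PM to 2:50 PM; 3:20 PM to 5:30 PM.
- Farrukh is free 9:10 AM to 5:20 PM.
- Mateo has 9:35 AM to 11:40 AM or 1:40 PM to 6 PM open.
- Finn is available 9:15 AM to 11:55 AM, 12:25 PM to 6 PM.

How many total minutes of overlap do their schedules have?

Carol ∩ Farrukh: 09:10-10:40, 13:40-14:50, 15:20-17:20.
Carol ∩ Farrukh ∩ Mateo: 09:35-10:40, 13:40-14:50, 15:20-17:20.
Carol ∩ Farrukh ∩ Mateo ∩ Finn: 09:35-10:40, 13:40-14:50, 15:20-17:20.
Summing the common windows: 65 + 70 + 120 = 255 minutes.

255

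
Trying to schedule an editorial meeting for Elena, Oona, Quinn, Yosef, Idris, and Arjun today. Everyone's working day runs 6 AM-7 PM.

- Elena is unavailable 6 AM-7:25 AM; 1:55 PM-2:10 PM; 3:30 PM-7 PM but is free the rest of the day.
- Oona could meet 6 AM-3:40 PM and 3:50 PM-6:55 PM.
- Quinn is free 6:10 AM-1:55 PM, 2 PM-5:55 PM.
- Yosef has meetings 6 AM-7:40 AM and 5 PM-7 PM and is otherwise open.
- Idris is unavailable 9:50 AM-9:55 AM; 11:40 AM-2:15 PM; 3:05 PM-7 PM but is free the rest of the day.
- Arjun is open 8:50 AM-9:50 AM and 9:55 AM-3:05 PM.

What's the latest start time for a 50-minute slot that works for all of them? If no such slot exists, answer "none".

Elena free: 07:25-13:55, 14:10-15:30 (invert busy blocks within the working day).
Oona free: 06:00-15:40, 15:50-18:55.
Quinn free: 06:10-13:55, 14:00-17:55.
Yosef free: 07:40-17:00 (invert busy blocks within the working day).
Idris free: 06:00-09:50, 09:55-11:40, 14:15-15:05 (invert busy blocks within the working day).
Arjun free: 08:50-09:50, 09:55-15:05.
Elena ∩ Oona: 07:25-13:55, 14:10-15:30.
Elena ∩ Oona ∩ Quinn: 07:25-13:55, 14:10-15:30.
Elena ∩ Oona ∩ Quinn ∩ Yosef: 07:40-13:55, 14:10-15:30.
Elena ∩ Oona ∩ Quinn ∩ Yosef ∩ Idris: 07:40-09:50, 09:55-11:40, 14:15-15:05.
Elena ∩ Oona ∩ Quinn ∩ Yosef ∩ Idris ∩ Arjun: 08:50-09:50, 09:55-11:40, 14:15-15:05.
The last common window of at least 50 minutes is 14:15-15:05; a 50-minute meeting can start as late as 14:15 and still end by 15:05.

14:15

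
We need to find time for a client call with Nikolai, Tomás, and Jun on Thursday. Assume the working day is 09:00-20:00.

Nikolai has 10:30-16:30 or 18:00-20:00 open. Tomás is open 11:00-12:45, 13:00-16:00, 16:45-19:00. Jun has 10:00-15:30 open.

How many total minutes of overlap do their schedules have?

Nikolai ∩ Tomás: 11:00-12:45, 13:00-16:00, 18:00-19:00.
Nikolai ∩ Tomás ∩ Jun: 11:00-12:45, 13:00-15:30.
Summing the common windows: 105 + 150 = 255 minutes.

255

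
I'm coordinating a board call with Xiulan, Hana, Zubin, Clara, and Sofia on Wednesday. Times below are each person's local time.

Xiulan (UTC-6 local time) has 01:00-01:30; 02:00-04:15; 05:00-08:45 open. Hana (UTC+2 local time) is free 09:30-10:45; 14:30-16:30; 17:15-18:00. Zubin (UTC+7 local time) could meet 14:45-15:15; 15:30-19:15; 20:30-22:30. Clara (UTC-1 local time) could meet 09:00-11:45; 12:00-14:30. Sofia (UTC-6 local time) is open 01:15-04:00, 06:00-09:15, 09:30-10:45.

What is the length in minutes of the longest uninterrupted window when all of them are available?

60

Xiulan in UTC: 07:00-07:30, 08:00-10:15, 11:00-14:45 (add 6h to convert from UTC-6).
Hana in UTC: 07:30-08:45, 12:30-14:30, 15:15-16:00 (subtract 2h to convert from UTC+2).
Zubin in UTC: 07:45-08:15, 08:30-12:15, 13:30-15:30 (subtract 7h to convert from UTC+7).
Clara in UTC: 10:00-12:45, 13:00-15:30 (add 1h to convert from UTC-1).
Sofia in UTC: 07:15-10:00, 12:00-15:15, 15:30-16:45 (add 6h to convert from UTC-6).
Xiulan ∩ Hana: 08:00-08:45, 12:30-14:30.
Xiulan ∩ Hana ∩ Zubin: 08:00-08:15, 08:30-08:45, 13:30-14:30.
Xiulan ∩ Hana ∩ Zubin ∩ Clara: 13:30-14:30.
Xiulan ∩ Hana ∩ Zubin ∩ Clara ∩ Sofia: 13:30-14:30.
The longest is 13:30-14:30 at 60 minutes.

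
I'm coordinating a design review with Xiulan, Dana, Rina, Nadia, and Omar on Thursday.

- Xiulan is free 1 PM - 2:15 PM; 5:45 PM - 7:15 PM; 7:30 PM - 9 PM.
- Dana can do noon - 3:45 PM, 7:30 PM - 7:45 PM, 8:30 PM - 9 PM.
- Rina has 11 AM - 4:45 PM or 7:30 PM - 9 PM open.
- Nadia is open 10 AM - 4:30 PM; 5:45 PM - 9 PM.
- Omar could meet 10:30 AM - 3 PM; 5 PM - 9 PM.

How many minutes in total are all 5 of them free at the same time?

120

Xiulan ∩ Dana: 13:00-14:15, 19:30-19:45, 20:30-21:00.
Xiulan ∩ Dana ∩ Rina: 13:00-14:15, 19:30-19:45, 20:30-21:00.
Xiulan ∩ Dana ∩ Rina ∩ Nadia: 13:00-14:15, 19:30-19:45, 20:30-21:00.
Xiulan ∩ Dana ∩ Rina ∩ Nadia ∩ Omar: 13:00-14:15, 19:30-19:45, 20:30-21:00.
Summing the common windows: 75 + 15 + 30 = 120 minutes.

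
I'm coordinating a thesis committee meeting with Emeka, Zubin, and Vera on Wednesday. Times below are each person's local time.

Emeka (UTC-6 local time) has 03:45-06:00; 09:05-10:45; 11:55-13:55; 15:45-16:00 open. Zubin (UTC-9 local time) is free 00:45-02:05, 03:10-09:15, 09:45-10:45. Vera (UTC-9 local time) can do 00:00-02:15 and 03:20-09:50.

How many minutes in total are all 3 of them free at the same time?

Emeka in UTC: 09:45-12:00, 15:05-16:45, 17:55-19:55, 21:45-22:00 (add 6h to convert from UTC-6).
Zubin in UTC: 09:45-11:05, 12:10-18:15, 18:45-19:45 (add 9h to convert from UTC-9).
Vera in UTC: 09:00-11:15, 12:20-18:50 (add 9h to convert from UTC-9).
Emeka ∩ Zubin: 09:45-11:05, 15:05-16:45, 17:55-18:15, 18:45-19:45.
Emeka ∩ Zubin ∩ Vera: 09:45-11:05, 15:05-16:45, 17:55-18:15, 18:45-18:50.
Summing the common windows: 80 + 100 + 20 + 5 = 205 minutes.

205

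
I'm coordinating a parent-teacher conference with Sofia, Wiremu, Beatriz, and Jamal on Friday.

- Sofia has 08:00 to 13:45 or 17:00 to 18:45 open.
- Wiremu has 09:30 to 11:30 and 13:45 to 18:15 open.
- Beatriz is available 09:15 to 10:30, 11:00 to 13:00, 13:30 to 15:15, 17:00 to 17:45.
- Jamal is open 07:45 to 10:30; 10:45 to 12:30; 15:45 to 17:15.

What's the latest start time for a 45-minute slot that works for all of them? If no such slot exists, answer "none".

Sofia ∩ Wiremu: 09:30-11:30, 17:00-18:15.
Sofia ∩ Wiremu ∩ Beatriz: 09:30-10:30, 11:00-11:30, 17:00-17:45.
Sofia ∩ Wiremu ∩ Beatriz ∩ Jamal: 09:30-10:30, 11:00-11:30, 17:00-17:15.
The last common window of at least 45 minutes is 09:30-10:30; a 45-minute meeting can start as late as 09:45 and still end by 10:30.

09:45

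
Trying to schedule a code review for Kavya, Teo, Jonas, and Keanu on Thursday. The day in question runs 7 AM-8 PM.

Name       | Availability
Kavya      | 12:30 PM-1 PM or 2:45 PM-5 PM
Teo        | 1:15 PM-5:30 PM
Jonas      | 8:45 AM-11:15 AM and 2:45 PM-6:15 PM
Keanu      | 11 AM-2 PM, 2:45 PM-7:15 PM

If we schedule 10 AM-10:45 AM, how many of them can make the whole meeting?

1

Jonas can make the full 10:00-10:45 slot — that's 1.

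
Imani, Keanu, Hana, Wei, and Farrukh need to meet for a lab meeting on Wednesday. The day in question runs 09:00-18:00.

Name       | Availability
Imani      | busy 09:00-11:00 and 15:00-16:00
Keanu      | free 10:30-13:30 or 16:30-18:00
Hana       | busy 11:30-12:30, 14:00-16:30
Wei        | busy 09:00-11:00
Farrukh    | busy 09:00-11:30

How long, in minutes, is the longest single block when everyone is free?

90

Imani free: 11:00-15:00, 16:00-18:00 (invert busy blocks within the working day).
Keanu free: 10:30-13:30, 16:30-18:00.
Hana free: 09:00-11:30, 12:30-14:00, 16:30-18:00 (invert busy blocks within the working day).
Wei free: 11:00-18:00 (invert busy blocks within the working day).
Farrukh free: 11:30-18:00 (invert busy blocks within the working day).
Imani ∩ Keanu: 11:00-13:30, 16:30-18:00.
Imani ∩ Keanu ∩ Hana: 11:00-11:30, 12:30-13:30, 16:30-18:00.
Imani ∩ Keanu ∩ Hana ∩ Wei: 11:00-11:30, 12:30-13:30, 16:30-18:00.
Imani ∩ Keanu ∩ Hana ∩ Wei ∩ Farrukh: 12:30-13:30, 16:30-18:00.
The longest is 16:30-18:00 at 90 minutes.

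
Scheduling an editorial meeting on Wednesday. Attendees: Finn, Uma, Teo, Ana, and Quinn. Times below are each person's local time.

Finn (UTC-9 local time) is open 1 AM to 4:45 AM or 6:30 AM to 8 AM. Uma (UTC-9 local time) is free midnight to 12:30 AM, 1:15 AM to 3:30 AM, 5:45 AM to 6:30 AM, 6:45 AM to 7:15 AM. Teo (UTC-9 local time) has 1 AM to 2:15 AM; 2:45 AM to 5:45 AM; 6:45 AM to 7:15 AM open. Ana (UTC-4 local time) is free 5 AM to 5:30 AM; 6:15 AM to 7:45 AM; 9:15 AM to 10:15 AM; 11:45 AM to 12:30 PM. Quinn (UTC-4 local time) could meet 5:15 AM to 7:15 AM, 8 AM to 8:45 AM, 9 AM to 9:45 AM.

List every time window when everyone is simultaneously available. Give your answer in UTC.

10:15-11:15

Finn in UTC: 10:00-13:45, 15:30-17:00 (add 9h to convert from UTC-9).
Uma in UTC: 09:00-09:30, 10:15-12:30, 14:45-15:30, 15:45-16:15 (add 9h to convert from UTC-9).
Teo in UTC: 10:00-11:15, 11:45-14:45, 15:45-16:15 (add 9h to convert from UTC-9).
Ana in UTC: 09:00-09:30, 10:15-11:45, 13:15-14:15, 15:45-16:30 (add 4h to convert from UTC-4).
Quinn in UTC: 09:15-11:15, 12:00-12:45, 13:00-13:45 (add 4h to convert from UTC-4).
Finn ∩ Uma: 10:15-12:30, 15:45-16:15.
Finn ∩ Uma ∩ Teo: 10:15-11:15, 11:45-12:30, 15:45-16:15.
Finn ∩ Uma ∩ Teo ∩ Ana: 10:15-11:15, 15:45-16:15.
Finn ∩ Uma ∩ Teo ∩ Ana ∩ Quinn: 10:15-11:15.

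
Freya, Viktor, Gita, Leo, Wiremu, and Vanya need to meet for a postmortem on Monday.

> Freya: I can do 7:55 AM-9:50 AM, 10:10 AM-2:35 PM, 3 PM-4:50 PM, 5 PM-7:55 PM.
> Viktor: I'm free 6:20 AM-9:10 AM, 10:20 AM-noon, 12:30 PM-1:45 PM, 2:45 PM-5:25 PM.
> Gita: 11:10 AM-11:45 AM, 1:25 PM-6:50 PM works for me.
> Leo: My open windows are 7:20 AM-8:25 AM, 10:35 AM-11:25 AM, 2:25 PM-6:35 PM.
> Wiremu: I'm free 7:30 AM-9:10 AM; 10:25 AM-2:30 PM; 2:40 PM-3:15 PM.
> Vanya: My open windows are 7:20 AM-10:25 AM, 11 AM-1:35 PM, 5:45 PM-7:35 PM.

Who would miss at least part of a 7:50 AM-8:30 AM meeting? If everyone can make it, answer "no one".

Freya, Gita, Leo

Freya: not fully free for 07:50-08:30. Viktor: free for 07:50-08:30. Gita: not fully free for 07:50-08:30. Leo: not fully free for 07:50-08:30. Wiremu: free for 07:50-08:30. Vanya: free for 07:50-08:30.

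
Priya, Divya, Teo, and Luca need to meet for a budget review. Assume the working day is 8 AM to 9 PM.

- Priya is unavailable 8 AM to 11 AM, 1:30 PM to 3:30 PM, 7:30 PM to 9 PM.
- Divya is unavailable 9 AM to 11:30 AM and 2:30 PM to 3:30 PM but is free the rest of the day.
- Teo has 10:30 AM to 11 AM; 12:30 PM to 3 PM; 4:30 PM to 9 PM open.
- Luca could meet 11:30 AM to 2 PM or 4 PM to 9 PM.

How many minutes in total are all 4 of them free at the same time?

Priya free: 11:00-13:30, 15:30-19:30 (invert busy blocks within the working day).
Divya free: 08:00-09:00, 11:30-14:30, 15:30-21:00 (invert busy blocks within the working day).
Teo free: 10:30-11:00, 12:30-15:00, 16:30-21:00.
Luca free: 11:30-14:00, 16:00-21:00.
Priya ∩ Divya: 11:30-13:30, 15:30-19:30.
Priya ∩ Divya ∩ Teo: 12:30-13:30, 16:30-19:30.
Priya ∩ Divya ∩ Teo ∩ Luca: 12:30-13:30, 16:30-19:30.
Summing the common windows: 60 + 180 = 240 minutes.

240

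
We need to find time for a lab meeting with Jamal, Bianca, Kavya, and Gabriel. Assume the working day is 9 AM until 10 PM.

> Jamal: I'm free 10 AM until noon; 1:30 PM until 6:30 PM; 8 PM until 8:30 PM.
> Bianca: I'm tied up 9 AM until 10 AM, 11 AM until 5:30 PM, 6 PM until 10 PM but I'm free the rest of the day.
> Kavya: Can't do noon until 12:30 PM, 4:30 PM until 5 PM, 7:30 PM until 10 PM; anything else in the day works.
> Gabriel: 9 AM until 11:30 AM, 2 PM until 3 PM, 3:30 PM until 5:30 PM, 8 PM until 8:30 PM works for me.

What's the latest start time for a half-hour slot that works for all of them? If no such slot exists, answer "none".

10:30

Jamal free: 10:00-12:00, 13:30-18:30, 20:00-20:30.
Bianca free: 10:00-11:00, 17:30-18:00 (invert busy blocks within the working day).
Kavya free: 09:00-12:00, 12:30-16:30, 17:00-19:30 (invert busy blocks within the working day).
Gabriel free: 09:00-11:30, 14:00-15:00, 15:30-17:30, 20:00-20:30.
Jamal ∩ Bianca: 10:00-11:00, 17:30-18:00.
Jamal ∩ Bianca ∩ Kavya: 10:00-11:00, 17:30-18:00.
Jamal ∩ Bianca ∩ Kavya ∩ Gabriel: 10:00-11:00.
The last common window of at least 30 minutes is 10:00-11:00; a 30-minute meeting can start as late as 10:30 and still end by 11:00.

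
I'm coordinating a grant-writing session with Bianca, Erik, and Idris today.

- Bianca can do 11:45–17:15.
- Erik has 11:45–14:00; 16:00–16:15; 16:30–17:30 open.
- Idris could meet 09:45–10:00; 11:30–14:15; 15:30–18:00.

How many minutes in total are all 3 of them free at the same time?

195

Bianca ∩ Erik: 11:45-14:00, 16:00-16:15, 16:30-17:15.
Bianca ∩ Erik ∩ Idris: 11:45-14:00, 16:00-16:15, 16:30-17:15.
Summing the common windows: 135 + 15 + 45 = 195 minutes.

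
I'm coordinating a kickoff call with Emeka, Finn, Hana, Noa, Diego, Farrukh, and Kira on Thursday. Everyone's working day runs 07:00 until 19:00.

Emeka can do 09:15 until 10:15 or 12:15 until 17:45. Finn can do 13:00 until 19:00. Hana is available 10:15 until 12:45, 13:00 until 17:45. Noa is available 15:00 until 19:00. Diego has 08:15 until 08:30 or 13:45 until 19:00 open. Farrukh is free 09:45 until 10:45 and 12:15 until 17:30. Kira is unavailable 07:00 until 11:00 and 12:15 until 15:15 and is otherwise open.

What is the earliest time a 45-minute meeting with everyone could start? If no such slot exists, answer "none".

15:15

Emeka free: 09:15-10:15, 12:15-17:45.
Finn free: 13:00-19:00.
Hana free: 10:15-12:45, 13:00-17:45.
Noa free: 15:00-19:00.
Diego free: 08:15-08:30, 13:45-19:00.
Farrukh free: 09:45-10:45, 12:15-17:30.
Kira free: 11:00-12:15, 15:15-19:00 (invert busy blocks within the working day).
Emeka ∩ Finn: 13:00-17:45.
Emeka ∩ Finn ∩ Hana: 13:00-17:45.
Emeka ∩ Finn ∩ Hana ∩ Noa: 15:00-17:45.
Emeka ∩ Finn ∩ Hana ∩ Noa ∩ Diego: 15:00-17:45.
Emeka ∩ Finn ∩ Hana ∩ Noa ∩ Diego ∩ Farrukh: 15:00-17:30.
Emeka ∩ Finn ∩ Hana ∩ Noa ∩ Diego ∩ Farrukh ∩ Kira: 15:15-17:30.
The first common window of at least 45 minutes is 15:15-17:30, so the earliest start is 15:15.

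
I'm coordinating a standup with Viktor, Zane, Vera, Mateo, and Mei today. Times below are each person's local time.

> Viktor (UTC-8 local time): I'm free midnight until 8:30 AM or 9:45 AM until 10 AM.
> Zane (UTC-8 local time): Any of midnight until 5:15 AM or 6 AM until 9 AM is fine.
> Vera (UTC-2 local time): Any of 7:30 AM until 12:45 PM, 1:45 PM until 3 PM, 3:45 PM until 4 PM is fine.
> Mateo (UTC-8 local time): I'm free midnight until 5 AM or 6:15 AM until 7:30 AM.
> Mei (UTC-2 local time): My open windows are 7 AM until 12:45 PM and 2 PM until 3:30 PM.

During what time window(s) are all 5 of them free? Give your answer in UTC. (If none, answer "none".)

Viktor in UTC: 08:00-16:30, 17:45-18:00 (add 8h to convert from UTC-8).
Zane in UTC: 08:00-13:15, 14:00-17:00 (add 8h to convert from UTC-8).
Vera in UTC: 09:30-14:45, 15:45-17:00, 17:45-18:00 (add 2h to convert from UTC-2).
Mateo in UTC: 08:00-13:00, 14:15-15:30 (add 8h to convert from UTC-8).
Mei in UTC: 09:00-14:45, 16:00-17:30 (add 2h to convert from UTC-2).
Viktor ∩ Zane: 08:00-13:15, 14:00-16:30.
Viktor ∩ Zane ∩ Vera: 09:30-13:15, 14:00-14:45, 15:45-16:30.
Viktor ∩ Zane ∩ Vera ∩ Mateo: 09:30-13:00, 14:15-14:45.
Viktor ∩ Zane ∩ Vera ∩ Mateo ∩ Mei: 09:30-13:00, 14:15-14:45.
So the common availability across everyone is 09:30-13:00, 14:15-14:45.

09:30-13:00, 14:15-14:45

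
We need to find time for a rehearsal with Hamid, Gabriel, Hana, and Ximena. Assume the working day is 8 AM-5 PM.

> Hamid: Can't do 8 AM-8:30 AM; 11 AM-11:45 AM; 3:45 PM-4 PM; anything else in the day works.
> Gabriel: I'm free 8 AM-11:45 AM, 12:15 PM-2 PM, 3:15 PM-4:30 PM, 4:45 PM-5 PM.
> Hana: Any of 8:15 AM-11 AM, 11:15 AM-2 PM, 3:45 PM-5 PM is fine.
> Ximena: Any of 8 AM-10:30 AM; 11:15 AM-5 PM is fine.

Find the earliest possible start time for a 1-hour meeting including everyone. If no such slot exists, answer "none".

Hamid free: 08:30-11:00, 11:45-15:45, 16:00-17:00 (invert busy blocks within the working day).
Gabriel free: 08:00-11:45, 12:15-14:00, 15:15-16:30, 16:45-17:00.
Hana free: 08:15-11:00, 11:15-14:00, 15:45-17:00.
Ximena free: 08:00-10:30, 11:15-17:00.
Hamid ∩ Gabriel: 08:30-11:00, 12:15-14:00, 15:15-15:45, 16:00-16:30, 16:45-17:00.
Hamid ∩ Gabriel ∩ Hana: 08:30-11:00, 12:15-14:00, 16:00-16:30, 16:45-17:00.
Hamid ∩ Gabriel ∩ Hana ∩ Ximena: 08:30-10:30, 12:15-14:00, 16:00-16:30, 16:45-17:00.
So the common availability across everyone is 08:30-10:30, 12:15-14:00, 16:00-16:30, 16:45-17:00.
The first common window of at least 60 minutes is 08:30-10:30, so the earliest start is 08:30.

08:30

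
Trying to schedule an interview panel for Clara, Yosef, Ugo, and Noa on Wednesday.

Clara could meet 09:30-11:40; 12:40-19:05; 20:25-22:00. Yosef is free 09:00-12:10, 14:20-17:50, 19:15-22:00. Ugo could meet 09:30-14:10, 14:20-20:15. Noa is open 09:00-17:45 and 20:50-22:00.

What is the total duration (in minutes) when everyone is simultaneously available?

Clara ∩ Yosef: 09:30-11:40, 14:20-17:50, 20:25-22:00.
Clara ∩ Yosef ∩ Ugo: 09:30-11:40, 14:20-17:50.
Clara ∩ Yosef ∩ Ugo ∩ Noa: 09:30-11:40, 14:20-17:45.
So the common availability across everyone is 09:30-11:40, 14:20-17:45.
Summing the common windows: 130 + 205 = 335 minutes.

335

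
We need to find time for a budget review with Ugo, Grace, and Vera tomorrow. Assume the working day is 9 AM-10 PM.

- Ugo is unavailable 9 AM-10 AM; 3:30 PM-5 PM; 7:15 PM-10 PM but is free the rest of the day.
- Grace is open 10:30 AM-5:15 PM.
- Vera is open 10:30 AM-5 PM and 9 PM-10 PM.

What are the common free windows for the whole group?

10:30-15:30

Ugo free: 10:00-15:30, 17:00-19:15 (invert busy blocks within the working day).
Grace free: 10:30-17:15.
Vera free: 10:30-17:00, 21:00-22:00.
Ugo ∩ Grace: 10:30-15:30, 17:00-17:15.
Ugo ∩ Grace ∩ Vera: 10:30-15:30.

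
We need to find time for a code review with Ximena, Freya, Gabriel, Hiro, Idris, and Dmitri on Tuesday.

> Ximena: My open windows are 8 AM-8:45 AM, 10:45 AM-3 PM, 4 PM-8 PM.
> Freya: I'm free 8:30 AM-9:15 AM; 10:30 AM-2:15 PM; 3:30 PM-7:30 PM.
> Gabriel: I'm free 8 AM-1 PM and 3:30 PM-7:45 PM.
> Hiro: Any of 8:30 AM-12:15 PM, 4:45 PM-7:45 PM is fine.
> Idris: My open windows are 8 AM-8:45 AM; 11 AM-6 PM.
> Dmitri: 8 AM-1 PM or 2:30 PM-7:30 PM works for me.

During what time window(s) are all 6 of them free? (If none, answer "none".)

08:30-08:45, 11:00-12:15, 16:45-18:00

Ximena ∩ Freya: 08:30-08:45, 10:45-14:15, 16:00-19:30.
Ximena ∩ Freya ∩ Gabriel: 08:30-08:45, 10:45-13:00, 16:00-19:30.
Ximena ∩ Freya ∩ Gabriel ∩ Hiro: 08:30-08:45, 10:45-12:15, 16:45-19:30.
Ximena ∩ Freya ∩ Gabriel ∩ Hiro ∩ Idris: 08:30-08:45, 11:00-12:15, 16:45-18:00.
Ximena ∩ Freya ∩ Gabriel ∩ Hiro ∩ Idris ∩ Dmitri: 08:30-08:45, 11:00-12:15, 16:45-18:00.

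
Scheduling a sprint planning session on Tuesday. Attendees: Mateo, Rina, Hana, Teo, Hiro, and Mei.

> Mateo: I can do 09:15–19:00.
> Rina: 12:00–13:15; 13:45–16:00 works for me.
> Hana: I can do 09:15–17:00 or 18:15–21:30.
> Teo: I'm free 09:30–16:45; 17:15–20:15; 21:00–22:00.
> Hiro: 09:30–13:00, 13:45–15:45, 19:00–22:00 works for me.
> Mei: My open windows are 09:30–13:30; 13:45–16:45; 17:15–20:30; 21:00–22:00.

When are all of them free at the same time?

Mateo ∩ Rina: 12:00-13:15, 13:45-16:00.
Mateo ∩ Rina ∩ Hana: 12:00-13:15, 13:45-16:00.
Mateo ∩ Rina ∩ Hana ∩ Teo: 12:00-13:15, 13:45-16:00.
Mateo ∩ Rina ∩ Hana ∩ Teo ∩ Hiro: 12:00-13:00, 13:45-15:45.
Mateo ∩ Rina ∩ Hana ∩ Teo ∩ Hiro ∩ Mei: 12:00-13:00, 13:45-15:45.

12:00-13:00, 13:45-15:45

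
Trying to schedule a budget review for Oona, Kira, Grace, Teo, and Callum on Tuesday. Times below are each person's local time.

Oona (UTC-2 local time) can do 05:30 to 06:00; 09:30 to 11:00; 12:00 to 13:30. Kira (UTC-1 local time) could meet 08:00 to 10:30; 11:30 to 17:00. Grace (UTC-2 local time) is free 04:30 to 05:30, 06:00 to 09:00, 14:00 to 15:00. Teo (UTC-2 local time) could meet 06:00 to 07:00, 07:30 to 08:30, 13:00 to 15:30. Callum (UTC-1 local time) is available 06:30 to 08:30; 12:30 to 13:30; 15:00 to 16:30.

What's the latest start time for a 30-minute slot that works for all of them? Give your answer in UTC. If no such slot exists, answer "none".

Oona in UTC: 07:30-08:00, 11:30-13:00, 14:00-15:30 (add 2h to convert from UTC-2).
Kira in UTC: 09:00-11:30, 12:30-18:00 (add 1h to convert from UTC-1).
Grace in UTC: 06:30-07:30, 08:00-11:00, 16:00-17:00 (add 2h to convert from UTC-2).
Teo in UTC: 08:00-09:00, 09:30-10:30, 15:00-17:30 (add 2h to convert from UTC-2).
Callum in UTC: 07:30-09:30, 13:30-14:30, 16:00-17:30 (add 1h to convert from UTC-1).
Oona ∩ Kira: 12:30-13:00, 14:00-15:30.
Oona ∩ Kira ∩ Grace: ∅.
Oona ∩ Kira ∩ Grace ∩ Teo: ∅.
Oona ∩ Kira ∩ Grace ∩ Teo ∩ Callum: ∅.
There is no time when everyone is free.
No common window is at least 30 minutes long.

none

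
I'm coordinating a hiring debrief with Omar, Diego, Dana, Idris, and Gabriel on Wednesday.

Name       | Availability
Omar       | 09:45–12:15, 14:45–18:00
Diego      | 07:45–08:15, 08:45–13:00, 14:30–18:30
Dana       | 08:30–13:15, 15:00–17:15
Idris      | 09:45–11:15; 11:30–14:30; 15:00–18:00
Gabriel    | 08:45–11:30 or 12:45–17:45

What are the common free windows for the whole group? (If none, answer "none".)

09:45-11:15, 15:00-17:15

Omar ∩ Diego: 09:45-12:15, 14:45-18:00.
Omar ∩ Diego ∩ Dana: 09:45-12:15, 15:00-17:15.
Omar ∩ Diego ∩ Dana ∩ Idris: 09:45-11:15, 11:30-12:15, 15:00-17:15.
Omar ∩ Diego ∩ Dana ∩ Idris ∩ Gabriel: 09:45-11:15, 15:00-17:15.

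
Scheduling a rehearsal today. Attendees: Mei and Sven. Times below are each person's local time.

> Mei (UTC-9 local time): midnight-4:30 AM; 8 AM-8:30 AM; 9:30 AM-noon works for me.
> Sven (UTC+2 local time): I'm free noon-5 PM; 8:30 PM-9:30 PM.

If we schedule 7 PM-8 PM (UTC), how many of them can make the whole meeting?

1

Mei in UTC: 09:00-13:30, 17:00-17:30, 18:30-21:00 (add 9h to convert from UTC-9).
Sven in UTC: 10:00-15:00, 18:30-19:30 (subtract 2h to convert from UTC+2).
Mei can make the full 19:00-20:00 slot — that's 1.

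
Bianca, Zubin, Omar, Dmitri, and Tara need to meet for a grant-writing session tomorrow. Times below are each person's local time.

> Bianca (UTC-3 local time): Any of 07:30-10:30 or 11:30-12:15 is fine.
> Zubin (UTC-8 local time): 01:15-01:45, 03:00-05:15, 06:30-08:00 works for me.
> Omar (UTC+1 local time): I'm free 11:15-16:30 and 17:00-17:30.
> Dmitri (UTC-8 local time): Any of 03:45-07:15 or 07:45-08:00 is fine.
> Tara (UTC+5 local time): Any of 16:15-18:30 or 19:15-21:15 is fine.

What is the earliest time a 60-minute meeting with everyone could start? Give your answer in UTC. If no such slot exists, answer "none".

Bianca in UTC: 10:30-13:30, 14:30-15:15 (add 3h to convert from UTC-3).
Zubin in UTC: 09:15-09:45, 11:00-13:15, 14:30-16:00 (add 8h to convert from UTC-8).
Omar in UTC: 10:15-15:30, 16:00-16:30 (subtract 1h to convert from UTC+1).
Dmitri in UTC: 11:45-15:15, 15:45-16:00 (add 8h to convert from UTC-8).
Tara in UTC: 11:15-13:30, 14:15-16:15 (subtract 5h to convert from UTC+5).
Bianca ∩ Zubin: 11:00-13:15, 14:30-15:15.
Bianca ∩ Zubin ∩ Omar: 11:00-13:15, 14:30-15:15.
Bianca ∩ Zubin ∩ Omar ∩ Dmitri: 11:45-13:15, 14:30-15:15.
Bianca ∩ Zubin ∩ Omar ∩ Dmitri ∩ Tara: 11:45-13:15, 14:30-15:15.
The first common window of at least 60 minutes is 11:45-13:15, so the earliest start is 11:45.

11:45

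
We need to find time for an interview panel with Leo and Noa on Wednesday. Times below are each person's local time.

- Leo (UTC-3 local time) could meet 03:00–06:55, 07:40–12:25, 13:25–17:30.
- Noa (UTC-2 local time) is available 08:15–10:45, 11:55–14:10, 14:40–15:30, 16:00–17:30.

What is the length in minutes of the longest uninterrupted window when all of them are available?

Leo in UTC: 06:00-09:55, 10:40-15:25, 16:25-20:30 (add 3h to convert from UTC-3).
Noa in UTC: 10:15-12:45, 13:55-16:10, 16:40-17:30, 18:00-19:30 (add 2h to convert from UTC-2).
Leo ∩ Noa: 10:40-12:45, 13:55-15:25, 16:40-17:30, 18:00-19:30.
Those are the intersection windows.
The longest is 10:40-12:45 at 125 minutes.

125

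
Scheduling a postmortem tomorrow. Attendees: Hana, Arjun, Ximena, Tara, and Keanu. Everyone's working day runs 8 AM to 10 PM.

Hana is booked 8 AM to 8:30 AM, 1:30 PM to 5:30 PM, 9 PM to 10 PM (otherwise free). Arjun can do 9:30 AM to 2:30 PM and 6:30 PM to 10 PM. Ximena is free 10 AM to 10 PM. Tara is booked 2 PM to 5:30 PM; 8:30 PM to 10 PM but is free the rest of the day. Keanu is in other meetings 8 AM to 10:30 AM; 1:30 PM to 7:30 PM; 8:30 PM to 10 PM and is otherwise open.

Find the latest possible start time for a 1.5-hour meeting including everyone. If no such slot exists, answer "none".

12:00

Hana free: 08:30-13:30, 17:30-21:00 (invert busy blocks within the working day).
Arjun free: 09:30-14:30, 18:30-22:00.
Ximena free: 10:00-22:00.
Tara free: 08:00-14:00, 17:30-20:30 (invert busy blocks within the working day).
Keanu free: 10:30-13:30, 19:30-20:30 (invert busy blocks within the working day).
Hana ∩ Arjun: 09:30-13:30, 18:30-21:00.
Hana ∩ Arjun ∩ Ximena: 10:00-13:30, 18:30-21:00.
Hana ∩ Arjun ∩ Ximena ∩ Tara: 10:00-13:30, 18:30-20:30.
Hana ∩ Arjun ∩ Ximena ∩ Tara ∩ Keanu: 10:30-13:30, 19:30-20:30.
Those are the intersection windows.
The last common window of at least 90 minutes is 10:30-13:30; a 90-minute meeting can start as late as 12:00 and still end by 13:30.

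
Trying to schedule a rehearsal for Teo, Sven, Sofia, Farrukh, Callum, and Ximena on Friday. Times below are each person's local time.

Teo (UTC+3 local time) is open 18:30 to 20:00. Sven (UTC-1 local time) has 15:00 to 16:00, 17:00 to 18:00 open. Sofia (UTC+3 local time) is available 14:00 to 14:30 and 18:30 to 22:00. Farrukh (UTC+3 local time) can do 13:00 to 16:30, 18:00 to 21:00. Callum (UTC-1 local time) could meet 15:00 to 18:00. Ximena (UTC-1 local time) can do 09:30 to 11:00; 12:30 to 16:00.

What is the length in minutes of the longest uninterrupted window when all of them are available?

Teo in UTC: 15:30-17:00 (subtract 3h to convert from UTC+3).
Sven in UTC: 16:00-17:00, 18:00-19:00 (add 1h to convert from UTC-1).
Sofia in UTC: 11:00-11:30, 15:30-19:00 (subtract 3h to convert from UTC+3).
Farrukh in UTC: 10:00-13:30, 15:00-18:00 (subtract 3h to convert from UTC+3).
Callum in UTC: 16:00-19:00 (add 1h to convert from UTC-1).
Ximena in UTC: 10:30-12:00, 13:30-17:00 (add 1h to convert from UTC-1).
Teo ∩ Sven: 16:00-17:00.
Teo ∩ Sven ∩ Sofia: 16:00-17:00.
Teo ∩ Sven ∩ Sofia ∩ Farrukh: 16:00-17:00.
Teo ∩ Sven ∩ Sofia ∩ Farrukh ∩ Callum: 16:00-17:00.
Teo ∩ Sven ∩ Sofia ∩ Farrukh ∩ Callum ∩ Ximena: 16:00-17:00.
So the common availability across everyone is 16:00-17:00.
The longest is 16:00-17:00 at 60 minutes.

60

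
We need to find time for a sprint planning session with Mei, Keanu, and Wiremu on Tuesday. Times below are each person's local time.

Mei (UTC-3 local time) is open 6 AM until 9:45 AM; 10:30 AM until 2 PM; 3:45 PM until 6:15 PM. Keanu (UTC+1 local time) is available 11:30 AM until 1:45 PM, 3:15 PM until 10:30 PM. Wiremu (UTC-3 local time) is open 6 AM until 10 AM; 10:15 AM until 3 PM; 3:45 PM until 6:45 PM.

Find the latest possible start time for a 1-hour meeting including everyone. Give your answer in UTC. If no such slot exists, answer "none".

20:15

Mei in UTC: 09:00-12:45, 13:30-17:00, 18:45-21:15 (add 3h to convert from UTC-3).
Keanu in UTC: 10:30-12:45, 14:15-21:30 (subtract 1h to convert from UTC+1).
Wiremu in UTC: 09:00-13:00, 13:15-18:00, 18:45-21:45 (add 3h to convert from UTC-3).
Mei ∩ Keanu: 10:30-12:45, 14:15-17:00, 18:45-21:15.
Mei ∩ Keanu ∩ Wiremu: 10:30-12:45, 14:15-17:00, 18:45-21:15.
So the common availability across everyone is 10:30-12:45, 14:15-17:00, 18:45-21:15.
The last common window of at least 60 minutes is 18:45-21:15; a 60-minute meeting can start as late as 20:15 and still end by 21:15.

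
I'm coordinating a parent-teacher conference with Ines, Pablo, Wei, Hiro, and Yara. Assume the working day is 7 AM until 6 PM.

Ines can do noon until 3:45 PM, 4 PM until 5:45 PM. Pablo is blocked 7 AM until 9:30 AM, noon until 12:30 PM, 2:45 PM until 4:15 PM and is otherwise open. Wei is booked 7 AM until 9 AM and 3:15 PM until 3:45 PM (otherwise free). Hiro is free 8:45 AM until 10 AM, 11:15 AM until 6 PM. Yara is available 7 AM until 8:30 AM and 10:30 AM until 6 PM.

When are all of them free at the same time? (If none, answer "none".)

Ines free: 12:00-15:45, 16:00-17:45.
Pablo free: 09:30-12:00, 12:30-14:45, 16:15-18:00 (invert busy blocks within the working day).
Wei free: 09:00-15:15, 15:45-18:00 (invert busy blocks within the working day).
Hiro free: 08:45-10:00, 11:15-18:00.
Yara free: 07:00-08:30, 10:30-18:00.
Ines ∩ Pablo: 12:30-14:45, 16:15-17:45.
Ines ∩ Pablo ∩ Wei: 12:30-14:45, 16:15-17:45.
Ines ∩ Pablo ∩ Wei ∩ Hiro: 12:30-14:45, 16:15-17:45.
Ines ∩ Pablo ∩ Wei ∩ Hiro ∩ Yara: 12:30-14:45, 16:15-17:45.

12:30-14:45, 16:15-17:45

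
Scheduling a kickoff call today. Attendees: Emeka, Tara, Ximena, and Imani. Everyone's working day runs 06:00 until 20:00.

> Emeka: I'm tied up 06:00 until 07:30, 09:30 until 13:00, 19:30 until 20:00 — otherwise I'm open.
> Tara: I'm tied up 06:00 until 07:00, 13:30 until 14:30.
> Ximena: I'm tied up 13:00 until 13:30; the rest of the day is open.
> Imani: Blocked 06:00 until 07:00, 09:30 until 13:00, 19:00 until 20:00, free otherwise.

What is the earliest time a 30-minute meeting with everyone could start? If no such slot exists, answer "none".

Emeka free: 07:30-09:30, 13:00-19:30 (invert busy blocks within the working day).
Tara free: 07:00-13:30, 14:30-20:00 (invert busy blocks within the working day).
Ximena free: 06:00-13:00, 13:30-20:00 (invert busy blocks within the working day).
Imani free: 07:00-09:30, 13:00-19:00 (invert busy blocks within the working day).
Emeka ∩ Tara: 07:30-09:30, 13:00-13:30, 14:30-19:30.
Emeka ∩ Tara ∩ Ximena: 07:30-09:30, 14:30-19:30.
Emeka ∩ Tara ∩ Ximena ∩ Imani: 07:30-09:30, 14:30-19:00.
The first common window of at least 30 minutes is 07:30-09:30, so the earliest start is 07:30.

07:30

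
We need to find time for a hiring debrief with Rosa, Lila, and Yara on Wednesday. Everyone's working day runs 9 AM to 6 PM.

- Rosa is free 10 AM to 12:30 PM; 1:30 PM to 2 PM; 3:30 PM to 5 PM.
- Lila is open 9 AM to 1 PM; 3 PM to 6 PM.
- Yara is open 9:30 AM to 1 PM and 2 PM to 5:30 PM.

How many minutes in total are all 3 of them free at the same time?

240

Rosa ∩ Lila: 10:00-12:30, 15:30-17:00.
Rosa ∩ Lila ∩ Yara: 10:00-12:30, 15:30-17:00.
Summing the common windows: 150 + 90 = 240 minutes.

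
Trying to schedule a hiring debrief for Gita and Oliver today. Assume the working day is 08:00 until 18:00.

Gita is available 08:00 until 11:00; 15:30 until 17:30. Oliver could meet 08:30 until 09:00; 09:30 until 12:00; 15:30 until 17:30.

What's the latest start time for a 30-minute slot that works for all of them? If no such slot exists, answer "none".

Gita ∩ Oliver: 08:30-09:00, 09:30-11:00, 15:30-17:30.
Those are the intersection windows.
The last common window of at least 30 minutes is 15:30-17:30; a 30-minute meeting can start as late as 17:00 and still end by 17:30.

17:00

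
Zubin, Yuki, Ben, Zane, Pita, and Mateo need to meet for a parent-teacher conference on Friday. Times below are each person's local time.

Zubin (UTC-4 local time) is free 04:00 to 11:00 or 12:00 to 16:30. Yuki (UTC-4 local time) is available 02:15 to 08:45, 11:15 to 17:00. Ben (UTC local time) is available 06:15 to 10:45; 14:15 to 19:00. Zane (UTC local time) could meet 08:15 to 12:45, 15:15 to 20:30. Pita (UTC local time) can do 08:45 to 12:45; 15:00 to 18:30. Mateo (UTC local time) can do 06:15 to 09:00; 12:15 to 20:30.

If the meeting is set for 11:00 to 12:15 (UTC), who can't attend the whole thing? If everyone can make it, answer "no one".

Ben, Mateo

Zubin in UTC: 08:00-15:00, 16:00-20:30 (add 4h to convert from UTC-4).
Yuki in UTC: 06:15-12:45, 15:15-21:00 (add 4h to convert from UTC-4).
Ben in UTC: 06:15-10:45, 14:15-19:00.
Zane in UTC: 08:15-12:45, 15:15-20:30.
Pita in UTC: 08:45-12:45, 15:00-18:30.
Mateo in UTC: 06:15-09:00, 12:15-20:30.
Zubin: free for 11:00-12:15. Yuki: free for 11:00-12:15. Ben: not fully free for 11:00-12:15. Zane: free for 11:00-12:15. Pita: free for 11:00-12:15. Mateo: not fully free for 11:00-12:15.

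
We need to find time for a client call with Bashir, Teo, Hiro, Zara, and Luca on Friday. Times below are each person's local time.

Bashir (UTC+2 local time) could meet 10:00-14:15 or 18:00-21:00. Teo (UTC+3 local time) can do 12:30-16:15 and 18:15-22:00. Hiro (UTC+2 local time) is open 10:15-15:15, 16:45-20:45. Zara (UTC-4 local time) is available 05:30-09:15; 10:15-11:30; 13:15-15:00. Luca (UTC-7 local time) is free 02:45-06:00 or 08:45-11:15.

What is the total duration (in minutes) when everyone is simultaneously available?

Bashir in UTC: 08:00-12:15, 16:00-19:00 (subtract 2h to convert from UTC+2).
Teo in UTC: 09:30-13:15, 15:15-19:00 (subtract 3h to convert from UTC+3).
Hiro in UTC: 08:15-13:15, 14:45-18:45 (subtract 2h to convert from UTC+2).
Zara in UTC: 09:30-13:15, 14:15-15:30, 17:15-19:00 (add 4h to convert from UTC-4).
Luca in UTC: 09:45-13:00, 15:45-18:15 (add 7h to convert from UTC-7).
Bashir ∩ Teo: 09:30-12:15, 16:00-19:00.
Bashir ∩ Teo ∩ Hiro: 09:30-12:15, 16:00-18:45.
Bashir ∩ Teo ∩ Hiro ∩ Zara: 09:30-12:15, 17:15-18:45.
Bashir ∩ Teo ∩ Hiro ∩ Zara ∩ Luca: 09:45-12:15, 17:15-18:15.
So the common availability across everyone is 09:45-12:15, 17:15-18:15.
Summing the common windows: 150 + 60 = 210 minutes.

210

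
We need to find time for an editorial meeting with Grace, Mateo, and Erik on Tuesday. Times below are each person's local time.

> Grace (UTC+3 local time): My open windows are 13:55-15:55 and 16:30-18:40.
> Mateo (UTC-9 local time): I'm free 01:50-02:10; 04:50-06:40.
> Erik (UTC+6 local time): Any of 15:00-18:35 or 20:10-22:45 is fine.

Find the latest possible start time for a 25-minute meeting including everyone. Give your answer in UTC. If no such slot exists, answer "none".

Grace in UTC: 10:55-12:55, 13:30-15:40 (subtract 3h to convert from UTC+3).
Mateo in UTC: 10:50-11:10, 13:50-15:40 (add 9h to convert from UTC-9).
Erik in UTC: 09:00-12:35, 14:10-16:45 (subtract 6h to convert from UTC+6).
Grace ∩ Mateo: 10:55-11:10, 13:50-15:40.
Grace ∩ Mateo ∩ Erik: 10:55-11:10, 14:10-15:40.
Those are the intersection windows.
The last common window of at least 25 minutes is 14:10-15:40; a 25-minute meeting can start as late as 15:15 and still end by 15:40.

15:15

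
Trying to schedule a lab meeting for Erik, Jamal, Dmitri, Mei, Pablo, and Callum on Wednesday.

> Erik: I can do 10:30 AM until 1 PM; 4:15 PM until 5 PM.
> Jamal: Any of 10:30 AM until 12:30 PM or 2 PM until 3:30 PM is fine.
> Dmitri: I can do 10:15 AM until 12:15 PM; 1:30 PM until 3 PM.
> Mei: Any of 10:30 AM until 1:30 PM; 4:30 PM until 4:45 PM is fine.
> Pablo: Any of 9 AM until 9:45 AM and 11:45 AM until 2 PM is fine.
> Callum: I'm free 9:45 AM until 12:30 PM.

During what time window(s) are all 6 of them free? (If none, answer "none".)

Erik ∩ Jamal: 10:30-12:30.
Erik ∩ Jamal ∩ Dmitri: 10:30-12:15.
Erik ∩ Jamal ∩ Dmitri ∩ Mei: 10:30-12:15.
Erik ∩ Jamal ∩ Dmitri ∩ Mei ∩ Pablo: 11:45-12:15.
Erik ∩ Jamal ∩ Dmitri ∩ Mei ∩ Pablo ∩ Callum: 11:45-12:15.

11:45-12:15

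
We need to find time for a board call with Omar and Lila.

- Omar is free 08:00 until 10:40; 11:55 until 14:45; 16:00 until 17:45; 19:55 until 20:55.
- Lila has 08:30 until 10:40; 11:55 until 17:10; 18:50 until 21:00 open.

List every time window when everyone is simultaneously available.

08:30-10:40, 11:55-14:45, 16:00-17:10, 19:55-20:55

Omar ∩ Lila: 08:30-10:40, 11:55-14:45, 16:00-17:10, 19:55-20:55.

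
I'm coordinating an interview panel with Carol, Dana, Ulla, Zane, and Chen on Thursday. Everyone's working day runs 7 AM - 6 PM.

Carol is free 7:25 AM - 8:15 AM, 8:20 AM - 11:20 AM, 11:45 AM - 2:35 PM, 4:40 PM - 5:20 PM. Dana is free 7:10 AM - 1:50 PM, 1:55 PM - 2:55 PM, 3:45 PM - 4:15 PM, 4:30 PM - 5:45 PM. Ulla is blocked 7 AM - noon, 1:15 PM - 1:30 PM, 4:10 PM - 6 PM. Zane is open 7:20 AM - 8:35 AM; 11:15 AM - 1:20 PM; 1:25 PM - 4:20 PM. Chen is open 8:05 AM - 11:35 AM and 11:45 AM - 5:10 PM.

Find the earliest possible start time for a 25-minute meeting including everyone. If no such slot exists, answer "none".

Carol free: 07:25-08:15, 08:20-11:20, 11:45-14:35, 16:40-17:20.
Dana free: 07:10-13:50, 13:55-14:55, 15:45-16:15, 16:30-17:45.
Ulla free: 12:00-13:15, 13:30-16:10 (invert busy blocks within the working day).
Zane free: 07:20-08:35, 11:15-13:20, 13:25-16:20.
Chen free: 08:05-11:35, 11:45-17:10.
Carol ∩ Dana: 07:25-08:15, 08:20-11:20, 11:45-13:50, 13:55-14:35, 16:40-17:20.
Carol ∩ Dana ∩ Ulla: 12:00-13:15, 13:30-13:50, 13:55-14:35.
Carol ∩ Dana ∩ Ulla ∩ Zane: 12:00-13:15, 13:30-13:50, 13:55-14:35.
Carol ∩ Dana ∩ Ulla ∩ Zane ∩ Chen: 12:00-13:15, 13:30-13:50, 13:55-14:35.
The first common window of at least 25 minutes is 12:00-13:15, so the earliest start is 12:00.

12:00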